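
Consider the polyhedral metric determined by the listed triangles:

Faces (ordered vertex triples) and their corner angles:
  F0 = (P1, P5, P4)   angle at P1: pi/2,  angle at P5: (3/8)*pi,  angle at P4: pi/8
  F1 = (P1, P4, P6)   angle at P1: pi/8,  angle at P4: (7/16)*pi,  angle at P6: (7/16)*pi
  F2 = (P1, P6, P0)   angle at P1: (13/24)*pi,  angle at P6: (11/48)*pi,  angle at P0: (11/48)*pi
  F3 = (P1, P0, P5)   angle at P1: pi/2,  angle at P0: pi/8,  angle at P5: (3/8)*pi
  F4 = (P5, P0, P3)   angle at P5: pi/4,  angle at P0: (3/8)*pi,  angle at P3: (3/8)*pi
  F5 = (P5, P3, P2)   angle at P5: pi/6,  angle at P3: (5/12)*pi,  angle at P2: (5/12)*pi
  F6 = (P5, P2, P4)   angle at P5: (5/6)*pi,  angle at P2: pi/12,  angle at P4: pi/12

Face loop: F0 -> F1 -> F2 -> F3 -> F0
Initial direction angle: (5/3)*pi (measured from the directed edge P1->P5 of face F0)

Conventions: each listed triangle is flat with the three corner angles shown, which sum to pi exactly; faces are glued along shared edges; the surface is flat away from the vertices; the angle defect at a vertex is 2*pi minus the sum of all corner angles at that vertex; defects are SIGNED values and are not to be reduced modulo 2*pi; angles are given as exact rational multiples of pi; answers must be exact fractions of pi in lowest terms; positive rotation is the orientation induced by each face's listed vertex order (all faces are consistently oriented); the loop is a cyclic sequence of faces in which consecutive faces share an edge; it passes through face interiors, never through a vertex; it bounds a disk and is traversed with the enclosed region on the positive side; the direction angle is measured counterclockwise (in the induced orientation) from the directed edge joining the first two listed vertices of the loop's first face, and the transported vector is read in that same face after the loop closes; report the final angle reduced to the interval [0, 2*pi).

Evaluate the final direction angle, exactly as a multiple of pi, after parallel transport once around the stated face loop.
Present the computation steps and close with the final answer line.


enclosed vertex P1: corner angles sum to (5/3)*pi, defect = 2*pi - (5/3)*pi = pi/3
holonomy = initial angle + sum of enclosed defects (mod 2*pi), positive in the induced orientation
final angle = (5/3)*pi + pi/3 = 0 (mod 2*pi)

Answer: final direction angle = 0


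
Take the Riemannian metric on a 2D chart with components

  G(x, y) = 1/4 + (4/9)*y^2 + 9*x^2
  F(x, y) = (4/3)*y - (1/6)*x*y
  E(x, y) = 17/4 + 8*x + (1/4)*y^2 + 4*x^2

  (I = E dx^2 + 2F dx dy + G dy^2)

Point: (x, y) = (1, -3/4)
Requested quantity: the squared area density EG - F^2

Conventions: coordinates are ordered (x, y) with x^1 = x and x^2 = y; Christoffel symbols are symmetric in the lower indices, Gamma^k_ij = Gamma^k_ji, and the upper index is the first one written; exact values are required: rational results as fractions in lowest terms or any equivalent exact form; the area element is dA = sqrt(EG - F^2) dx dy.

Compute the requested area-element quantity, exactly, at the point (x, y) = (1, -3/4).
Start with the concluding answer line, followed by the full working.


Answer: EG - F^2 = 19833/128

E = 1049/64, F = -7/8, G = 19/2; EG - F^2 = 19833/128


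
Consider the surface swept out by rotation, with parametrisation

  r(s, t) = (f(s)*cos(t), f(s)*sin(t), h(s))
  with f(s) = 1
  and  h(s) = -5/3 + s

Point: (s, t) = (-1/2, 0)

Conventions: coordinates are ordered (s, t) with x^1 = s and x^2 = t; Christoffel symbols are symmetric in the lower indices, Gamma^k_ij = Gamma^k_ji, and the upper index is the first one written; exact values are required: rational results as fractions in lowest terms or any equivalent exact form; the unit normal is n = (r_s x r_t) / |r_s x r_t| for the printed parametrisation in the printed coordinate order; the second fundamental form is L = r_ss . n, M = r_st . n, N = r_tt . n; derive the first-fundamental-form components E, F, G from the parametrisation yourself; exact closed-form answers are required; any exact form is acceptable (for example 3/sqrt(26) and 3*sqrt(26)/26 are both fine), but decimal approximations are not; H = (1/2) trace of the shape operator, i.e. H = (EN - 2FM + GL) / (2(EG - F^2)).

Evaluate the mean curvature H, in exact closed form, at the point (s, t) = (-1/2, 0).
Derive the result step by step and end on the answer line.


f = 1, f' = 0, f'' = 0, h' = 1, h'' = 0
E = 1, F = 0, G = 1; answer radicand W^2 = 1
unnormalised second-form numerators: l = 0, m = 0, n = 1; L = l/sqrt(1), and similarly M = m/sqrt(W^2), N = n/sqrt(W^2)
H = (E*n - 2*F*m + G*l) / (2*(EG - F^2)*sqrt(W^2)); E*n - 2*F*m + G*l = 1, EG - F^2 = 1, so H = (1/2)/sqrt(1)

Answer: H = 1/2


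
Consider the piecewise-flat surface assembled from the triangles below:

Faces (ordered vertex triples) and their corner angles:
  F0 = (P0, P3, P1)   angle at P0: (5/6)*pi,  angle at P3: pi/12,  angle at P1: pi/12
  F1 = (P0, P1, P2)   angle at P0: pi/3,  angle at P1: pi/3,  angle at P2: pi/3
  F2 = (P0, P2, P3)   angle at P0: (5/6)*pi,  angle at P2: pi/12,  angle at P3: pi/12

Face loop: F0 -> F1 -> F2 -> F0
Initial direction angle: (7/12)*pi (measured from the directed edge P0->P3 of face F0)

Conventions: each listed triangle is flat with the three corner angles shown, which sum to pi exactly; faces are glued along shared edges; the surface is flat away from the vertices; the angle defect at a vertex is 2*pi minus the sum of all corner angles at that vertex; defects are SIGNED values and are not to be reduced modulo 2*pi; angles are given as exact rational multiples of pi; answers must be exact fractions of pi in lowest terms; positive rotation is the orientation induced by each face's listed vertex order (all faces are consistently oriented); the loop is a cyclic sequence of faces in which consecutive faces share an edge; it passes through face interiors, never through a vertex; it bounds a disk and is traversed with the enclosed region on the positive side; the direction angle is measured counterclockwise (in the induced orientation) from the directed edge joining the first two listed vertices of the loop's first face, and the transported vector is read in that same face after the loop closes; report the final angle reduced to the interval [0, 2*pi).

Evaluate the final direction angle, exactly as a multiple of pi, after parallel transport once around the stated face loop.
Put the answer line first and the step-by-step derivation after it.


Answer: final direction angle = (7/12)*pi

enclosed vertex P0: corner angles sum to 2*pi, defect = 2*pi - 2*pi = 0
by Gauss-Bonnet the loop rotates the vector by the enclosed defect sum (positive orientation, mod 2*pi)
final angle = (7/12)*pi + 0 = (7/12)*pi (mod 2*pi)


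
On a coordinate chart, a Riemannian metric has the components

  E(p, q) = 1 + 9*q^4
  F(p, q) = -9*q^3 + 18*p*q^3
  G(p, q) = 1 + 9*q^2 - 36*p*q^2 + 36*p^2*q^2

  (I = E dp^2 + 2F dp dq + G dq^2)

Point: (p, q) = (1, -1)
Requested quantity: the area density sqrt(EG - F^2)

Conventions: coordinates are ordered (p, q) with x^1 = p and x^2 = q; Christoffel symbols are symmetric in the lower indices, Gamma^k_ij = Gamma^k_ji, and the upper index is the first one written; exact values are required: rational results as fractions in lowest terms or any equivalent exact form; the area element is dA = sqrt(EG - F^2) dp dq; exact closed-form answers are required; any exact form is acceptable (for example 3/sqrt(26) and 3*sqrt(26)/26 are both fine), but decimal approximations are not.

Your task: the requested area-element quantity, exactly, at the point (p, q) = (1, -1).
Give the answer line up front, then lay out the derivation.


Answer: sqrt(EG - F^2) = sqrt(19)

E = 10, F = -9, G = 10; EG - F^2 = 19


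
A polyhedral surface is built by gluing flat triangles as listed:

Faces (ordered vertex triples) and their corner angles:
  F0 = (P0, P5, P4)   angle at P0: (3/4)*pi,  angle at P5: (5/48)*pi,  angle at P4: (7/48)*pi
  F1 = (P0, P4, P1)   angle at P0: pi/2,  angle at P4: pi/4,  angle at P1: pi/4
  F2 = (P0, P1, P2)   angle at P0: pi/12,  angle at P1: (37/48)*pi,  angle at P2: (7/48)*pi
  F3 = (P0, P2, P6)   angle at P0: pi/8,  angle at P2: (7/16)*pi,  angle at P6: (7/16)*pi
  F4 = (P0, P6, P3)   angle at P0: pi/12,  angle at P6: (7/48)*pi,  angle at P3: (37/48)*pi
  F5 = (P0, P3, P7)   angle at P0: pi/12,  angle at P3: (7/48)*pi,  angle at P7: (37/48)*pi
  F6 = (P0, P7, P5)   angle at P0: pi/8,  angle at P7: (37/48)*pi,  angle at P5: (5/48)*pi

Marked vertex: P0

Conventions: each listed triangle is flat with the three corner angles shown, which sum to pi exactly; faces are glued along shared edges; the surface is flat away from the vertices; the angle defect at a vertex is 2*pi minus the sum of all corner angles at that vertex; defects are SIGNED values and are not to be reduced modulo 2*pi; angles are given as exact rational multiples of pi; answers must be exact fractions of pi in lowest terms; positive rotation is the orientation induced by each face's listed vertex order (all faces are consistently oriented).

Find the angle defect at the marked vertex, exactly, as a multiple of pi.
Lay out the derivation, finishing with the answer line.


Sum of corner angles at P0: (7/4)*pi
defect = 2*pi - (7/4)*pi

Answer: defect(P0) = pi/4


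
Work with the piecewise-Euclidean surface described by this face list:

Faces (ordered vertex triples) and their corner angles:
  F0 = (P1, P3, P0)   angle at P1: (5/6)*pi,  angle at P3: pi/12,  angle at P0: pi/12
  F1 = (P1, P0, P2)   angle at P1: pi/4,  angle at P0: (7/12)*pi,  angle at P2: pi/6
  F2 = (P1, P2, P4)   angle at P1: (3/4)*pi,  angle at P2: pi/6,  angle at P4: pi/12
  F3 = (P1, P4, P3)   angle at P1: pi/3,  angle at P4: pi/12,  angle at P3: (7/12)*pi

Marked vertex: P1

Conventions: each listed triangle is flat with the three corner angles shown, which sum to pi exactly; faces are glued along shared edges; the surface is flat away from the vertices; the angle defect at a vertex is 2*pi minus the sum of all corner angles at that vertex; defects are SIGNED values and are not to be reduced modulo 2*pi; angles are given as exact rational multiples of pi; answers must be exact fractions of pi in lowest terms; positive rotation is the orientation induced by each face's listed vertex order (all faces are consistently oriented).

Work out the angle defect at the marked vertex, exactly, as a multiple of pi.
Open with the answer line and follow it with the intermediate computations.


Answer: defect(P1) = -pi/6

Sum of corner angles at P1: (13/6)*pi
defect = 2*pi - (13/6)*pi


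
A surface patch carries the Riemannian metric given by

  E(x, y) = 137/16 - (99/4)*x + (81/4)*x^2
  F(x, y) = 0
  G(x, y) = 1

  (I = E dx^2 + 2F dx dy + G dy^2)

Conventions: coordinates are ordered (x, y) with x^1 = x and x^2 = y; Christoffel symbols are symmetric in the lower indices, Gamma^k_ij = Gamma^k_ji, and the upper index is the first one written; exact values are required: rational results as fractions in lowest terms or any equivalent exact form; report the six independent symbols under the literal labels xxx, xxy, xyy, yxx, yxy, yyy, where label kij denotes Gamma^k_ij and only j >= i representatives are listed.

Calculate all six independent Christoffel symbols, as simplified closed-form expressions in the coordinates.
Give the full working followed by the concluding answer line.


E = 137/16 - (99/4)*x + (81/4)*x^2; F = 0; G = 1
Gamma^k_ij = (1/2) g^{kl} (d_i g_jl + d_j g_il - d_l g_ij), with g^inv = (1/(EG-F^2)) [[G, -F], [-F, E]]
first partials: E_x = -99/4 + (81/2)*x, E_y = 0, F_x = 0, F_y = 0, G_x = 0, G_y = 0
D = EG - F^2 = 137/16 - (99/4)*x + (81/4)*x^2
expanded: Gamma^x_xx = (G E_x - 2F F_x + F E_y)/(2D), Gamma^x_xy = (G E_y - F G_x)/(2D), Gamma^x_yy = (2G F_y - G G_x - F G_y)/(2D), Gamma^y_xx = (2E F_x - E E_y - F E_x)/(2D), Gamma^y_xy = (E G_x - F E_y)/(2D), Gamma^y_yy = (E G_y - 2F F_y + F G_x)/(2D); substitute and cancel common factors

Answer: Gamma_xxx = (324*x - 198)/(324*x^2 - 396*x + 137), Gamma_xxy = 0, Gamma_xyy = 0, Gamma_yxx = 0, Gamma_yxy = 0, Gamma_yyy = 0


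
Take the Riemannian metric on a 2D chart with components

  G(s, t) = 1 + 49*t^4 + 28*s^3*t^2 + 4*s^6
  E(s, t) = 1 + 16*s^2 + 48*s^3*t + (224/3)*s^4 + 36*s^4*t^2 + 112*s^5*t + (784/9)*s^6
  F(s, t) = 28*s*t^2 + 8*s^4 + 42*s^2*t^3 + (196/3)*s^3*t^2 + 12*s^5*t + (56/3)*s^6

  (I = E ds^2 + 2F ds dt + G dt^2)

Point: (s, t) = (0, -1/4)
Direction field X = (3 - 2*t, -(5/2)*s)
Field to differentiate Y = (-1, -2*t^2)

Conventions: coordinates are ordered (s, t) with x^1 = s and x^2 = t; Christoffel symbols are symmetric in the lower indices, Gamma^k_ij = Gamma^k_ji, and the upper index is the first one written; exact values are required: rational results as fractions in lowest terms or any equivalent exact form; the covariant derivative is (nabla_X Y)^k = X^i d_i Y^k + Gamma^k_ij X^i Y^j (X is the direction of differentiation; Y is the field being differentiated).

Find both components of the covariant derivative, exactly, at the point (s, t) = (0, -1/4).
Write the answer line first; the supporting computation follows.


Answer: (nabla_X Y)^s = 0, (nabla_X Y)^t = -1568/305

E = 1, F = 0, G = 305/256 at the point
E_s = 0, E_t = 0, F_s = 7/4, F_t = 0, G_s = 0, G_t = -49/16
EG - F^2 = 305/256;  g^inv = (256/305) * [[305/256, 0], [0, 1]]
first-kind symbols [ij,l] = (1/2)(d_i g_jl + d_j g_il - d_l g_ij): [ss,s] = E_s/2 = 0, [ss,t] = F_s - E_t/2 = 7/4, [st,s] = E_t/2 = 0, [st,t] = G_s/2 = 0, [tt,s] = F_t - G_s/2 = 0, [tt,t] = G_t/2 = -49/32
Gamma^s_ij = (G*[ij,s] - F*[ij,t])/(EG - F^2), Gamma^t_ij = (E*[ij,t] - F*[ij,s])/(EG - F^2)
Gamma_sss = 0, Gamma_sst = 0, Gamma_stt = 0, Gamma_tss = 448/305, Gamma_tst = 0, Gamma_ttt = -392/305
X = (7/2, 0), Y = (-1, -1/8) at the point


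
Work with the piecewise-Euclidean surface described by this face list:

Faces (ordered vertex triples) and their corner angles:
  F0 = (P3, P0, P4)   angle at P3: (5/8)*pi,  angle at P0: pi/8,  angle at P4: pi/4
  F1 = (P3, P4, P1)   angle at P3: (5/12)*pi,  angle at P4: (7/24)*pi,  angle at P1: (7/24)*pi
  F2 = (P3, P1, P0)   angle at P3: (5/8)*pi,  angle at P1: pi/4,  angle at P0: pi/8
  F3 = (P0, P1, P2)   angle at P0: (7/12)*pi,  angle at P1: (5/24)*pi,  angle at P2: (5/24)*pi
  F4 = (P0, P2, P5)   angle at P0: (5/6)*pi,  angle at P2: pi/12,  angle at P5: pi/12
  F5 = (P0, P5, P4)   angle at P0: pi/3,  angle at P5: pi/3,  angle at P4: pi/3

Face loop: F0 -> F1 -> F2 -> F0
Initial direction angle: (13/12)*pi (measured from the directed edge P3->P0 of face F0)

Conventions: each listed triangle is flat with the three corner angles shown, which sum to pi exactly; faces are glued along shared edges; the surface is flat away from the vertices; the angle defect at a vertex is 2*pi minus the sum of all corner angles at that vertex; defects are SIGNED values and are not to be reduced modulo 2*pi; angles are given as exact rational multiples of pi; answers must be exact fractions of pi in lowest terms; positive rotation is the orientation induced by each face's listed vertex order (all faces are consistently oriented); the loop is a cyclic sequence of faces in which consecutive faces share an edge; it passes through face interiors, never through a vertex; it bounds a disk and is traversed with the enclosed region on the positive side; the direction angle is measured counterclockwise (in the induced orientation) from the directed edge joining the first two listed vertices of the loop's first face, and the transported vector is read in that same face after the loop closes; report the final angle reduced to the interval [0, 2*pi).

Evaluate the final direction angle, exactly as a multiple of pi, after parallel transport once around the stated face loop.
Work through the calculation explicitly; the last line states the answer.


enclosed vertex P3: corner angles sum to (5/3)*pi, defect = 2*pi - (5/3)*pi = pi/3
final direction = starting direction + enclosed defect total, reduced mod 2*pi (induced orientation)
final angle = (13/12)*pi + pi/3 = (17/12)*pi (mod 2*pi)

Answer: final direction angle = (17/12)*pi


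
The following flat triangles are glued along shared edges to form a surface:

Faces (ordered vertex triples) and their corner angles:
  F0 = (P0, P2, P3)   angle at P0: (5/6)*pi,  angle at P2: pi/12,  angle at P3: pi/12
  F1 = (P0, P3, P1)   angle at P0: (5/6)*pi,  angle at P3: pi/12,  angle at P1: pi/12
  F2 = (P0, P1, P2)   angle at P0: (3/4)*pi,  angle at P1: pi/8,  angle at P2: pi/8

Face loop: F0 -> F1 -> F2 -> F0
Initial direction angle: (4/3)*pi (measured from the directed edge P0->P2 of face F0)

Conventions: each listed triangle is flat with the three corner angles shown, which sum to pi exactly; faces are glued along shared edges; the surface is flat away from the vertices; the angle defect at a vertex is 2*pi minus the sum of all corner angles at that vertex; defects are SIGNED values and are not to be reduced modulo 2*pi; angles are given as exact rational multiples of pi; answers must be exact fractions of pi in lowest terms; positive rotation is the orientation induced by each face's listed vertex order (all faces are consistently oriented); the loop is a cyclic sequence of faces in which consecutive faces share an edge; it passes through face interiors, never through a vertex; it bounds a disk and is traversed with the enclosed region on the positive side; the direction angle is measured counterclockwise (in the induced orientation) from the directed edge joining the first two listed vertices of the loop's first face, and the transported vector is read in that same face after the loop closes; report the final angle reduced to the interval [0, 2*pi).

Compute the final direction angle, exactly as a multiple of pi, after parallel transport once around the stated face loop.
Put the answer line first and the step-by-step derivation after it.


Answer: final direction angle = (11/12)*pi

enclosed vertex P0: corner angles sum to (29/12)*pi, defect = 2*pi - (29/12)*pi = (-5/12)*pi
holonomy = initial angle + sum of enclosed defects (mod 2*pi), positive in the induced orientation
final angle = (4/3)*pi - (5/12)*pi = (11/12)*pi (mod 2*pi)


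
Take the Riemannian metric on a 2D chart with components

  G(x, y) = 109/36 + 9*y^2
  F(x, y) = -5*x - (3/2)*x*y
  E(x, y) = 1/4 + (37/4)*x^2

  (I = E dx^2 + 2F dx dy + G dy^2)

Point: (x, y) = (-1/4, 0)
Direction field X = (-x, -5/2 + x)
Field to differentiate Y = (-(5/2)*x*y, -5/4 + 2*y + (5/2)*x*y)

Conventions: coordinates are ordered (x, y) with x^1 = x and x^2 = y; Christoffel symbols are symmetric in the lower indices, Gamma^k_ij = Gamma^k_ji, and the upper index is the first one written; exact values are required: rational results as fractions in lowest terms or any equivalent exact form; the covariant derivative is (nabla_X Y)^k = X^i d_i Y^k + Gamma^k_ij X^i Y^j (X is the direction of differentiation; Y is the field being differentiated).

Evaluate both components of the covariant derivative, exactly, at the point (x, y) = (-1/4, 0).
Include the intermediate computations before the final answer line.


E = 53/64, F = 5/4, G = 109/36 at the point
E_x = -37/8, E_y = 0, F_x = -5, F_y = 3/8, G_x = 0, G_y = 0
EG - F^2 = 2177/2304;  g^inv = (2304/2177) * [[109/36, -5/4], [-5/4, 53/64]]
first-kind symbols [ij,l] = (1/2)(d_i g_jl + d_j g_il - d_l g_ij): [xx,x] = E_x/2 = -37/16, [xx,y] = F_x - E_y/2 = -5, [xy,x] = E_y/2 = 0, [xy,y] = G_x/2 = 0, [yy,x] = F_y - G_x/2 = 3/8, [yy,y] = G_y/2 = 0
Gamma^x_ij = (G*[ij,x] - F*[ij,y])/(EG - F^2), Gamma^y_ij = (E*[ij,y] - F*[ij,x])/(EG - F^2)
Gamma_xxx = -1732/2177, Gamma_xxy = 0, Gamma_xyy = 2616/2177, Gamma_yxx = -2880/2177, Gamma_yxy = 0, Gamma_yyy = -1080/2177
X = (1/4, -11/4), Y = (0, -5/4) at the point

Answer: (nabla_X Y)^x = 168025/69664, (nabla_X Y)^y = -382217/69664


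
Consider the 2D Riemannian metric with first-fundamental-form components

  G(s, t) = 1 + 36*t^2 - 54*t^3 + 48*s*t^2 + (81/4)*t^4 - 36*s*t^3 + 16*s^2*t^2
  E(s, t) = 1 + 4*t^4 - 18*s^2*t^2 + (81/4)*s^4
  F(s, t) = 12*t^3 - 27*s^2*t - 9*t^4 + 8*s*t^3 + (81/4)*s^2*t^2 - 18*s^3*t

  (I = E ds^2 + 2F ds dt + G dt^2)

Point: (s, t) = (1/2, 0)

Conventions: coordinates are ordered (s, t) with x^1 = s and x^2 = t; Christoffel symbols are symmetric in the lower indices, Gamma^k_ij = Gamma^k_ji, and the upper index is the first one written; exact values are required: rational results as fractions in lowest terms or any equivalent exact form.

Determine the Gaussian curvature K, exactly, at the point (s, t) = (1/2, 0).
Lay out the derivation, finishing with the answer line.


E = 145/64, F = 0, G = 1, EG - F^2 = 145/64 at the point
E_s = 81/8, E_t = 0, F_s = 0, F_t = -9, G_s = 0, G_t = 0
E_tt = -9, F_st = -81/2, G_ss = 0
Evaluate Brioschi's two determinant matrices M1, M2 and divide by (EG - F^2)^2.
M1 = [[-E_tt/2 + F_st - G_ss/2, E_s/2, F_s - E_t/2], [F_t - G_s/2, E, F], [G_t/2, F, G]] = [[-36, 81/16, 0], [-9, 145/64, 0], [0, 0, 1]]; det M1 = -36
M2 = [[0, E_t/2, G_s/2], [E_t/2, E, F], [G_s/2, F, G]] = [[0, 0, 0], [0, 145/64, 0], [0, 0, 1]]; det M2 = 0
det M1 - det M2 = -36; K = -36 / (145/64)^2 = -147456/21025

Answer: K = -147456/21025


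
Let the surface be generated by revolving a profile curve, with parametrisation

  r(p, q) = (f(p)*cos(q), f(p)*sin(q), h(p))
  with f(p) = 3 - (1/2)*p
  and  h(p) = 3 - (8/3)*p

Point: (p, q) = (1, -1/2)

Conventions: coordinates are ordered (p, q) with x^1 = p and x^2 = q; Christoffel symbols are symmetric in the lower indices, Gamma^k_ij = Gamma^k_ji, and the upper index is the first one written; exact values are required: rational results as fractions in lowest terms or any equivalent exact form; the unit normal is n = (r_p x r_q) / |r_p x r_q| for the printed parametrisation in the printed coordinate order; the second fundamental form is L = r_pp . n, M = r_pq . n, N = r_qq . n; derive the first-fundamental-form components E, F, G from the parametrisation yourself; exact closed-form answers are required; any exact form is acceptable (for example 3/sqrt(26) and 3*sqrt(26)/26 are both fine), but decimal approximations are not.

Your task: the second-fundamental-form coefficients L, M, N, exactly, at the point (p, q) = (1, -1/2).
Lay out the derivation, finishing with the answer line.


f = 5/2, f' = -1/2, f'' = 0, h' = -8/3, h'' = 0
E = 265/36, F = 0, G = 25/4; answer radicand W^2 = 265/36
unnormalised second-form numerators: l = 0, m = 0, n = -20/3; L = l/sqrt(265/36), and similarly M = m/sqrt(W^2), N = n/sqrt(W^2)

Answer: L = 0, M = 0, N = -8*sqrt(265)/53


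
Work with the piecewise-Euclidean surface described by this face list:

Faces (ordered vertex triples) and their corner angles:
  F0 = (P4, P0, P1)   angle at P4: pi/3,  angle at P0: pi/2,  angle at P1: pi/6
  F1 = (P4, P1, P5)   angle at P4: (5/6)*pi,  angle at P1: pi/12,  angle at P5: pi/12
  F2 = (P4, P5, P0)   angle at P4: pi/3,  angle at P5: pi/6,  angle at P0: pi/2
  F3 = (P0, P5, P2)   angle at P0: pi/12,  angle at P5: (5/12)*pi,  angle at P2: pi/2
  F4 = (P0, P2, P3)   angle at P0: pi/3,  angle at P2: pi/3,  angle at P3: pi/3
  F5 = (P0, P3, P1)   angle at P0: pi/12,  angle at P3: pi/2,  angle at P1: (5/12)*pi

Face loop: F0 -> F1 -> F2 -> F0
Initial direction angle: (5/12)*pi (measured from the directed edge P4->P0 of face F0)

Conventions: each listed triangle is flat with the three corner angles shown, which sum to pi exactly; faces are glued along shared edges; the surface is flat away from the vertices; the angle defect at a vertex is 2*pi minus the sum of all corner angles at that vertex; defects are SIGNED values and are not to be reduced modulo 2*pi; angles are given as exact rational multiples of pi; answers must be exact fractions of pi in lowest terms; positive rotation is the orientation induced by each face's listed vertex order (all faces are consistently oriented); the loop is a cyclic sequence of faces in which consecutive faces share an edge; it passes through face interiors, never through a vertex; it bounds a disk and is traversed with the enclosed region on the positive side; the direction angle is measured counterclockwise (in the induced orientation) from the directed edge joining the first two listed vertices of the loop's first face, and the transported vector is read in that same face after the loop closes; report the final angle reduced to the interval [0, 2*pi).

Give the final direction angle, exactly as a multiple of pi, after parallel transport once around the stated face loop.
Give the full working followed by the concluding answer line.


enclosed vertex P4: corner angles sum to (3/2)*pi, defect = 2*pi - (3/2)*pi = pi/2
final direction = starting direction + enclosed defect total, reduced mod 2*pi (induced orientation)
final angle = (5/12)*pi + pi/2 = (11/12)*pi (mod 2*pi)

Answer: final direction angle = (11/12)*pi


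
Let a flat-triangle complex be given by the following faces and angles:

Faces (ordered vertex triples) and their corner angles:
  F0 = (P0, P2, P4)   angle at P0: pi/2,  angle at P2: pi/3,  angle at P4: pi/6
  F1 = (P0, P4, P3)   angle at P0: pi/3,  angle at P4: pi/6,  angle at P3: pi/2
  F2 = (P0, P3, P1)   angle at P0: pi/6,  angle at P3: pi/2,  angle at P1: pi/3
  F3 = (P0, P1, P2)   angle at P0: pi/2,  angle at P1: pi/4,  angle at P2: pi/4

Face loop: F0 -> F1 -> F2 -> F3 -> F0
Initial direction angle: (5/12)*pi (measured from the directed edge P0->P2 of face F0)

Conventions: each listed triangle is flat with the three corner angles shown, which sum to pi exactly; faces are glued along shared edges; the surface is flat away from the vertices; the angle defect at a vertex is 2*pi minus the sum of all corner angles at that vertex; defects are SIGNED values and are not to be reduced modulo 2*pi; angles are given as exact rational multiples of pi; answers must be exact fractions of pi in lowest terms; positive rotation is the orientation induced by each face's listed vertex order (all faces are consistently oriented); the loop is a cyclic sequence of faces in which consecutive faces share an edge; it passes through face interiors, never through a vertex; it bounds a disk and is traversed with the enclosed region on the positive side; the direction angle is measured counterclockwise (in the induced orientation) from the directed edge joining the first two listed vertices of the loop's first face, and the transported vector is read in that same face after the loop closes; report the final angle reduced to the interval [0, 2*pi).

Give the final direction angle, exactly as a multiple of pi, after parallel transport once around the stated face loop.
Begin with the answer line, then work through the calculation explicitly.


Answer: final direction angle = (11/12)*pi

enclosed vertex P0: corner angles sum to (3/2)*pi, defect = 2*pi - (3/2)*pi = pi/2
transport around the loop rotates by the sum of enclosed defects; add to the initial angle mod 2*pi
final angle = (5/12)*pi + pi/2 = (11/12)*pi (mod 2*pi)


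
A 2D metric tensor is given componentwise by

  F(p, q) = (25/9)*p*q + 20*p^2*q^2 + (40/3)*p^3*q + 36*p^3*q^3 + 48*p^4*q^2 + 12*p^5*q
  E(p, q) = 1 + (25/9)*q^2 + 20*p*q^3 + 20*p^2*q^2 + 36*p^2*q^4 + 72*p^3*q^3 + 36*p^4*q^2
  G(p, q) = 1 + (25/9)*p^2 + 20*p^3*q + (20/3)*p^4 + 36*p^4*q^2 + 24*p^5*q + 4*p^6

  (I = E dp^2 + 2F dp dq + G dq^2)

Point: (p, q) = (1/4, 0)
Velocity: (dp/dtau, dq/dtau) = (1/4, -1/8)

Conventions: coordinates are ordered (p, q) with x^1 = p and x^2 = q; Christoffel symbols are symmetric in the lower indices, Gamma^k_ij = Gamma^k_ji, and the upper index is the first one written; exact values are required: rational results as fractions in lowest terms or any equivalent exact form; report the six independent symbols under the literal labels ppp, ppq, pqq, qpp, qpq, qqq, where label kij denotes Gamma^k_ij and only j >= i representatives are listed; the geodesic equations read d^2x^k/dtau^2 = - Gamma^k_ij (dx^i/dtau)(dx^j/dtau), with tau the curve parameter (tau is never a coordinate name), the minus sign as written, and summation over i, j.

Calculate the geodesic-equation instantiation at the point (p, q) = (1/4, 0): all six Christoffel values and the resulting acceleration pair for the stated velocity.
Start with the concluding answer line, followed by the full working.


Answer: Gamma_ppp = 0, Gamma_ppq = 0, Gamma_pqq = 0, Gamma_qpp = 0, Gamma_qpq = 8428/11065, Gamma_qqq = 1548/11065; accelerations (d^2p/dtau^2, d^2q/dtau^2) = (0, 8041/177040)

E = 1, F = 0, G = 11065/9216 at the point
E_p = 0, E_q = 0, F_p = 0, F_q = 2107/2304, G_p = 2107/1152, G_q = 43/128
EG - F^2 = 11065/9216;  g^inv = (9216/11065) * [[11065/9216, 0], [0, 1]]
first-kind symbols [ij,l] = (1/2)(d_i g_jl + d_j g_il - d_l g_ij): [pp,p] = E_p/2 = 0, [pp,q] = F_p - E_q/2 = 0, [pq,p] = E_q/2 = 0, [pq,q] = G_p/2 = 2107/2304, [qq,p] = F_q - G_p/2 = 0, [qq,q] = G_q/2 = 43/256
Gamma^p_ij = (G*[ij,p] - F*[ij,q])/(EG - F^2), Gamma^q_ij = (E*[ij,q] - F*[ij,p])/(EG - F^2)
Gamma_ppp = 0, Gamma_ppq = 0, Gamma_pqq = 0, Gamma_qpp = 0, Gamma_qpq = 8428/11065, Gamma_qqq = 1548/11065
d^2p/dtau^2 = -(Gamma_ppp*(1/4)^2 + 2*Gamma_ppq*(1/4)*(-1/8) + Gamma_pqq*(-1/8)^2) = 0
d^2q/dtau^2 = -(Gamma_qpp*(1/4)^2 + 2*Gamma_qpq*(1/4)*(-1/8) + Gamma_qqq*(-1/8)^2) = 8041/177040


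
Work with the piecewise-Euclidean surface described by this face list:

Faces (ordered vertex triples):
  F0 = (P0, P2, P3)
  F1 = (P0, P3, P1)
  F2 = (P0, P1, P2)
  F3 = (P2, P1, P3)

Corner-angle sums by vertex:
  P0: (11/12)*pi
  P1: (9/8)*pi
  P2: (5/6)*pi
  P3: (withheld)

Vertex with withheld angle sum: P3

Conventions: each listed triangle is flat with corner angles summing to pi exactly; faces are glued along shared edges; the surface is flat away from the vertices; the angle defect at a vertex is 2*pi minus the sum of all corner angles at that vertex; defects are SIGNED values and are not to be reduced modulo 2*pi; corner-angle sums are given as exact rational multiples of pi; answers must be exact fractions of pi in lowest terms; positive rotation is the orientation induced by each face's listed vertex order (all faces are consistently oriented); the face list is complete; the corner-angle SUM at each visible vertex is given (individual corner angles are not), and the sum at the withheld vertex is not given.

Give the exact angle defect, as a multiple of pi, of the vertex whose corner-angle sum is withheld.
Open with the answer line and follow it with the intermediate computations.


Answer: defect(P3) = (7/8)*pi

V = 4, E = 6, F = 4; chi = V - E + F = 2
Gauss-Bonnet: total defect = 2*pi*chi = 4*pi; visible defects sum to (25/8)*pi


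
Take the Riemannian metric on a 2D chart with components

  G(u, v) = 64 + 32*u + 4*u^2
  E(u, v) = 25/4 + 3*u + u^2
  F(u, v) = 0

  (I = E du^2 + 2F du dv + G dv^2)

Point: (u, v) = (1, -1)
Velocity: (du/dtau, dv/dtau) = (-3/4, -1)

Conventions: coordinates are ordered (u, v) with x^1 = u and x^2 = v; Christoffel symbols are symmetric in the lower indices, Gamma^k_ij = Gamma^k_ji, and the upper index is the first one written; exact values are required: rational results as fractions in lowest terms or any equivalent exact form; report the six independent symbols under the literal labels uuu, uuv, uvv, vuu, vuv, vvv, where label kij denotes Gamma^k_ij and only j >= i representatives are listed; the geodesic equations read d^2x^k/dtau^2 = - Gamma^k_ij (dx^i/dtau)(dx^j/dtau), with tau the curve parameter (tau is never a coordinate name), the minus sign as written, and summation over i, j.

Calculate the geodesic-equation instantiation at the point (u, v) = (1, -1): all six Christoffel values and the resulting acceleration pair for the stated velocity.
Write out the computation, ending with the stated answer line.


E = 41/4, F = 0, G = 100 at the point
E_u = 5, E_v = 0, F_u = 0, F_v = 0, G_u = 40, G_v = 0
EG - F^2 = 1025;  g^inv = (1/1025) * [[100, 0], [0, 41/4]]
first-kind symbols [ij,l] = (1/2)(d_i g_jl + d_j g_il - d_l g_ij): [uu,u] = E_u/2 = 5/2, [uu,v] = F_u - E_v/2 = 0, [uv,u] = E_v/2 = 0, [uv,v] = G_u/2 = 20, [vv,u] = F_v - G_u/2 = -20, [vv,v] = G_v/2 = 0
Gamma^u_ij = (G*[ij,u] - F*[ij,v])/(EG - F^2), Gamma^v_ij = (E*[ij,v] - F*[ij,u])/(EG - F^2)
Gamma_uuu = 10/41, Gamma_uuv = 0, Gamma_uvv = -80/41, Gamma_vuu = 0, Gamma_vuv = 1/5, Gamma_vvv = 0
d^2u/dtau^2 = -(Gamma_uuu*(-3/4)^2 + 2*Gamma_uuv*(-3/4)*(-1) + Gamma_uvv*(-1)^2) = 595/328
d^2v/dtau^2 = -(Gamma_vuu*(-3/4)^2 + 2*Gamma_vuv*(-3/4)*(-1) + Gamma_vvv*(-1)^2) = -3/10

Answer: Gamma_uuu = 10/41, Gamma_uuv = 0, Gamma_uvv = -80/41, Gamma_vuu = 0, Gamma_vuv = 1/5, Gamma_vvv = 0; accelerations (d^2u/dtau^2, d^2v/dtau^2) = (595/328, -3/10)


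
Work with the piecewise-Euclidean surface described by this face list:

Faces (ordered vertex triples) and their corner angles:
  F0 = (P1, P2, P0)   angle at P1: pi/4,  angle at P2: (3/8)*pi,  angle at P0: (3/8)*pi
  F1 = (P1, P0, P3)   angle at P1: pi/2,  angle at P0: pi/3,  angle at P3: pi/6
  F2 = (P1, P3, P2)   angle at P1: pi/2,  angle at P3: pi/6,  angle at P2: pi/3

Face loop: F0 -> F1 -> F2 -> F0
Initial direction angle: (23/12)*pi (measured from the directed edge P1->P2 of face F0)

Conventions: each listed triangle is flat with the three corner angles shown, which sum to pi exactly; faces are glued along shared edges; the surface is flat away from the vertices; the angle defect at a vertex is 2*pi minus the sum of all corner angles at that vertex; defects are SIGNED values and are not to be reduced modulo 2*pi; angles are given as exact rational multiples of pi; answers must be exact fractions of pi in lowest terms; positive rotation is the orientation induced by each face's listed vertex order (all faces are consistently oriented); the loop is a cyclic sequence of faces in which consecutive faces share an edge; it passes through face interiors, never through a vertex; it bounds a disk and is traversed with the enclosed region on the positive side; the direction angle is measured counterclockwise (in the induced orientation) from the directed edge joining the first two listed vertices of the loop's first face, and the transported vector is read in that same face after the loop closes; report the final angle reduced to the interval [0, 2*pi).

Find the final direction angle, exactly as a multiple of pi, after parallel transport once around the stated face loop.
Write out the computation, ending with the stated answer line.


enclosed vertex P1: corner angles sum to (5/4)*pi, defect = 2*pi - (5/4)*pi = (3/4)*pi
transport around the loop rotates by the sum of enclosed defects; add to the initial angle mod 2*pi
final angle = (23/12)*pi + (3/4)*pi = (2/3)*pi (mod 2*pi)

Answer: final direction angle = (2/3)*pi


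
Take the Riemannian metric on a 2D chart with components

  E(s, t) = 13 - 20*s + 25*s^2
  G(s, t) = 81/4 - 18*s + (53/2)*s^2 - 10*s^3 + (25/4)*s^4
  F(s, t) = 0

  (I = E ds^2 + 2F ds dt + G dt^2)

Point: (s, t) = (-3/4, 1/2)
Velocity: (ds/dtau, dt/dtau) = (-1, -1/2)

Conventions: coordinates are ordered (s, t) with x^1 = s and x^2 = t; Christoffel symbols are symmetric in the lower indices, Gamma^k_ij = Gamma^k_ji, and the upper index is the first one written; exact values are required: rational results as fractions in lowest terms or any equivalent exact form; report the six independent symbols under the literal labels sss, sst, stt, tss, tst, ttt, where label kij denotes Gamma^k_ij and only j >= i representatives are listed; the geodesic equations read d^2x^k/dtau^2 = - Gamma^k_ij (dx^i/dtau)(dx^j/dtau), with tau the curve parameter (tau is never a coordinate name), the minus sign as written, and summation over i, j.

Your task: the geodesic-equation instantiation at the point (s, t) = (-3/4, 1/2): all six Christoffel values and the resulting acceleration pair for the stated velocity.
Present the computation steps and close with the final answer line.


E = 673/16, F = 0, G = 56169/1024 at the point
E_s = -115/2, E_t = 0, F_s = 0, F_t = 0, G_s = -5451/64, G_t = 0
EG - F^2 = 37801737/16384;  g^inv = (16384/37801737) * [[56169/1024, 0], [0, 673/16]]
first-kind symbols [ij,l] = (1/2)(d_i g_jl + d_j g_il - d_l g_ij): [ss,s] = E_s/2 = -115/4, [ss,t] = F_s - E_t/2 = 0, [st,s] = E_t/2 = 0, [st,t] = G_s/2 = -5451/128, [tt,s] = F_t - G_s/2 = 5451/128, [tt,t] = G_t/2 = 0
Gamma^s_ij = (G*[ij,s] - F*[ij,t])/(EG - F^2), Gamma^t_ij = (E*[ij,t] - F*[ij,s])/(EG - F^2)
Gamma_sss = -460/673, Gamma_sst = 0, Gamma_stt = 5451/5384, Gamma_tss = 0, Gamma_tst = -184/237, Gamma_ttt = 0
d^2s/dtau^2 = -(Gamma_sss*(-1)^2 + 2*Gamma_sst*(-1)*(-1/2) + Gamma_stt*(-1/2)^2) = 9269/21536
d^2t/dtau^2 = -(Gamma_tss*(-1)^2 + 2*Gamma_tst*(-1)*(-1/2) + Gamma_ttt*(-1/2)^2) = 184/237

Answer: Gamma_sss = -460/673, Gamma_sst = 0, Gamma_stt = 5451/5384, Gamma_tss = 0, Gamma_tst = -184/237, Gamma_ttt = 0; accelerations (d^2s/dtau^2, d^2t/dtau^2) = (9269/21536, 184/237)


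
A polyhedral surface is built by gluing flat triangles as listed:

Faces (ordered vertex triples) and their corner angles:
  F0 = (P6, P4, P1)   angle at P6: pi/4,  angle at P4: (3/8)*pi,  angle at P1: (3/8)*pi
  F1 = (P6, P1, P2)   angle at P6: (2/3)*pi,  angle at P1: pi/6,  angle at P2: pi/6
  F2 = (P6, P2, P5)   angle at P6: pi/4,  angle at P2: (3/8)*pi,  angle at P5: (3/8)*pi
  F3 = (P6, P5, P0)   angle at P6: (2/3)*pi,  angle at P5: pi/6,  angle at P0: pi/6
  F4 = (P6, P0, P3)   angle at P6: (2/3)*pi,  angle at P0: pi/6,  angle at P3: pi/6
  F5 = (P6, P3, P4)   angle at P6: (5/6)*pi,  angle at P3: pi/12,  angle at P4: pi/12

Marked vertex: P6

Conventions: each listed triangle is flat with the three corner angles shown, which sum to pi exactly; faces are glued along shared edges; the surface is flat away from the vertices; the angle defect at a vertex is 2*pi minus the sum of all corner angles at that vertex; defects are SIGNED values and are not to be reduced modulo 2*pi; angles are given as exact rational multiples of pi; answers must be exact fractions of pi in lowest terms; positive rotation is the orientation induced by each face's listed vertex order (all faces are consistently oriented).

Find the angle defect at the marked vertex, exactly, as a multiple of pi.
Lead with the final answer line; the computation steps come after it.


Answer: defect(P6) = (-4/3)*pi

Sum of corner angles at P6: (10/3)*pi
defect = 2*pi - (10/3)*pi


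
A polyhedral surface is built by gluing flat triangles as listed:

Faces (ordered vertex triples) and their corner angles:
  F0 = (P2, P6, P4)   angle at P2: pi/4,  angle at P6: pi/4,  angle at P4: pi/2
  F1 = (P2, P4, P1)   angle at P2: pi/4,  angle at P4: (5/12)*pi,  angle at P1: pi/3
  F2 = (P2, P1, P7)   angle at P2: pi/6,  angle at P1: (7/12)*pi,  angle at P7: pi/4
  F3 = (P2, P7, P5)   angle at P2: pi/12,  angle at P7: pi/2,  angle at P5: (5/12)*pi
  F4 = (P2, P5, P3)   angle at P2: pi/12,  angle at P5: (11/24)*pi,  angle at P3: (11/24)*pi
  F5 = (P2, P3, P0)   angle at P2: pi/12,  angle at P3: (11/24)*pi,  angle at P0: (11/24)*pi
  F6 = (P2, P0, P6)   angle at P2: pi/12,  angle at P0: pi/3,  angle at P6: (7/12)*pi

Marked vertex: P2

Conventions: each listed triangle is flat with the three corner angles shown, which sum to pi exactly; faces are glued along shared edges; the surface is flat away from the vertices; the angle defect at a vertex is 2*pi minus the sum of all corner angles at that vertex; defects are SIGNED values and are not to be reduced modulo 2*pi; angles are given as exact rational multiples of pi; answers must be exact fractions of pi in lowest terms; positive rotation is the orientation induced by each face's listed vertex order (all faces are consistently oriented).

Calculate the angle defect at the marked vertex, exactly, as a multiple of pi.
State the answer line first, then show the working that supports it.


Answer: defect(P2) = pi

Sum of corner angles at P2: pi
defect = 2*pi - pi


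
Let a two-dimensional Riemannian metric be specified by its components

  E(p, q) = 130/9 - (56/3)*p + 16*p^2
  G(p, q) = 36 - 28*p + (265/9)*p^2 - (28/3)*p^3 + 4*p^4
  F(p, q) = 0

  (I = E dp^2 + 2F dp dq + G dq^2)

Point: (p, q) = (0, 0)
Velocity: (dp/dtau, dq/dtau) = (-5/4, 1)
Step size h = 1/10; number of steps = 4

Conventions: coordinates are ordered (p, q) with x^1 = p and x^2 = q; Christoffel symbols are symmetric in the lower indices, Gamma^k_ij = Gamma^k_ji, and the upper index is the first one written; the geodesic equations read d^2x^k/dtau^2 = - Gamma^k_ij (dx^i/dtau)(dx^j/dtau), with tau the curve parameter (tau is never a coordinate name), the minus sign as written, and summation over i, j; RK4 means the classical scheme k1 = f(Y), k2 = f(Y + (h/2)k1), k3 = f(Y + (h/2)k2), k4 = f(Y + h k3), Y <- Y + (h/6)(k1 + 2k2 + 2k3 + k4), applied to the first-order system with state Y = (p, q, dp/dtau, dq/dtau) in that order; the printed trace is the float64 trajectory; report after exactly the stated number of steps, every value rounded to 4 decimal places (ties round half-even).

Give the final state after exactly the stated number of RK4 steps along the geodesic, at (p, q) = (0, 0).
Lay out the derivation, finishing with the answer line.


f(Y) = (dp/dtau, dq/dtau, -Gamma^p_ij Y'^i Y'^j, -Gamma^q_ij Y'^i Y'^j) with the Gammas evaluated at the stage position; h = 0.100000; intermediate values shown to 6 dp
step 0: p = 0.0000, q = 0.0000, dp/dtau = -1.2500, dq/dtau = 1.0000
step 1:
  k1: at (p, q) = (0.000000, 0.000000), (dp/dtau, dq/dtau) = (-1.250000, 1.000000); Gamma_ppp = -0.646154, Gamma_ppq = 0.000000, Gamma_pqq = 0.969231, Gamma_qpp = 0.000000, Gamma_qpq = -0.388889, Gamma_qqq = 0.000000; k1 = (-1.250000, 1.000000, 0.040385, -0.972222)
  k2: at (p, q) = (-0.062500, 0.050000), (dp/dtau, dq/dtau) = (-1.247981, 0.951389); Gamma_ppp = -0.659282, Gamma_ppq = 0.000000, Gamma_pqq = 1.014247, Gamma_qpp = 0.000000, Gamma_qpq = -0.419805, Gamma_qqq = 0.000000; k2 = (-1.247981, 0.951389, 0.108766, -0.996882)
  k3: at (p, q) = (-0.062399, 0.047569), (dp/dtau, dq/dtau) = (-1.244562, 0.950156); Gamma_ppp = -0.659267, Gamma_ppq = 0.000000, Gamma_pqq = 1.014181, Gamma_qpp = 0.000000, Gamma_qpq = -0.419757, Gamma_qqq = 0.000000; k3 = (-1.244562, 0.950156, 0.105562, -0.992750)
  k4: at (p, q) = (-0.124456, 0.095016), (dp/dtau, dq/dtau) = (-1.239444, 0.900725); Gamma_ppp = -0.665550, Gamma_ppq = 0.000000, Gamma_pqq = 1.051798, Gamma_qpp = 0.000000, Gamma_qpq = -0.447870, Gamma_qqq = 0.000000; k4 = (-1.239444, 0.900725, 0.169102, -1.000003)
  Y <- Y + (h/6)(k1 + 2k2 + 2k3 + k4): p = -0.1246, q = 0.0951, dp/dtau = -1.2394, dq/dtau = 0.9008
step 2:
  k1: at (p, q) = (-0.124575, 0.095064), (dp/dtau, dq/dtau) = (-1.239364, 0.900809); Gamma_ppp = -0.665556, Gamma_ppq = 0.000000, Gamma_pqq = 1.051864, Gamma_qpp = 0.000000, Gamma_qpq = -0.447922, Gamma_qqq = 0.000000; k1 = (-1.239364, 0.900809, 0.168769, -1.000147)
  k2: at (p, q) = (-0.186544, 0.140104), (dp/dtau, dq/dtau) = (-1.230926, 0.850801); Gamma_ppp = -0.666439, Gamma_ppq = 0.000000, Gamma_pqq = 1.083773, Gamma_qpp = 0.000000, Gamma_qpq = -0.473416, Gamma_qqq = 0.000000; k2 = (-1.230926, 0.850801, 0.225270, -0.991592)
  k3: at (p, q) = (-0.186122, 0.137604), (dp/dtau, dq/dtau) = (-1.228101, 0.851229); Gamma_ppp = -0.666448, Gamma_ppq = 0.000000, Gamma_pqq = 1.083572, Gamma_qpp = 0.000000, Gamma_qpq = -0.473251, Gamma_qqq = 0.000000; k3 = (-1.228101, 0.851229, 0.220012, -0.989469)
  k4: at (p, q) = (-0.247386, 0.180186), (dp/dtau, dq/dtau) = (-1.217363, 0.801862); Gamma_ppp = -0.663199, Gamma_ppq = 0.000000, Gamma_pqq = 1.110797, Gamma_qpp = 0.000000, Gamma_qpq = -0.495979, Gamma_qqq = 0.000000; k4 = (-1.217363, 0.801862, 0.268620, -0.968306)
  Y <- Y + (h/6)(k1 + 2k2 + 2k3 + k4): p = -0.2475, q = 0.1802, dp/dtau = -1.2172, dq/dtau = 0.8020
step 3:
  k1: at (p, q) = (-0.247488, 0.180176), (dp/dtau, dq/dtau) = (-1.217232, 0.801966); Gamma_ppp = -0.663191, Gamma_ppq = 0.000000, Gamma_pqq = 1.110840, Gamma_qpp = 0.000000, Gamma_qpq = -0.496015, Gamma_qqq = 0.000000; k1 = (-1.217232, 0.801966, 0.268183, -0.968398)
  k2: at (p, q) = (-0.308350, 0.220274), (dp/dtau, dq/dtau) = (-1.203823, 0.753546); Gamma_ppp = -0.656809, Gamma_ppq = 0.000000, Gamma_pqq = 1.134579, Gamma_qpp = 0.000000, Gamma_qpq = -0.516197, Gamma_qqq = 0.000000; k2 = (-1.203823, 0.753546, 0.307591, -0.936520)
  k3: at (p, q) = (-0.307680, 0.217853), (dp/dtau, dq/dtau) = (-1.201852, 0.755140); Gamma_ppp = -0.656893, Gamma_ppq = 0.000000, Gamma_pqq = 1.134332, Gamma_qpp = 0.000000, Gamma_qpq = -0.515987, Gamma_qqq = 0.000000; k3 = (-1.201852, 0.755140, 0.302012, -0.936584)
  k4: at (p, q) = (-0.367674, 0.255690), (dp/dtau, dq/dtau) = (-1.187031, 0.708307); Gamma_ppp = -0.648304, Gamma_ppq = 0.000000, Gamma_pqq = 1.155323, Gamma_qpp = 0.000000, Gamma_qpq = -0.533654, Gamma_qqq = 0.000000; k4 = (-1.187031, 0.708307, 0.333863, -0.897373)
  Y <- Y + (h/6)(k1 + 2k2 + 2k3 + k4): p = -0.3677, q = 0.2556, dp/dtau = -1.1869, dq/dtau = 0.7084
step 4:
  k1: at (p, q) = (-0.367749, 0.255636), (dp/dtau, dq/dtau) = (-1.186878, 0.708433); Gamma_ppp = -0.648292, Gamma_ppq = 0.000000, Gamma_pqq = 1.155348, Gamma_qpp = 0.000000, Gamma_qpq = -0.533674, Gamma_qqq = 0.000000; k1 = (-1.186878, 0.708433, 0.333393, -0.897451)
  k2: at (p, q) = (-0.427093, 0.291058), (dp/dtau, dq/dtau) = (-1.170208, 0.663560); Gamma_ppp = -0.638112, Gamma_ppq = 0.000000, Gamma_pqq = 1.174345, Gamma_qpp = 0.000000, Gamma_qpq = -0.549043, Gamma_qqq = 0.000000; k2 = (-1.170208, 0.663560, 0.356745, -0.852667)
  k3: at (p, q) = (-0.426259, 0.288814), (dp/dtau, dq/dtau) = (-1.169040, 0.665799); Gamma_ppp = -0.638265, Gamma_ppq = 0.000000, Gamma_pqq = 1.174088, Gamma_qpp = 0.000000, Gamma_qpq = -0.548841, Gamma_qqq = 0.000000; k3 = (-1.169040, 0.665799, 0.351828, -0.854376)
  k4: at (p, q) = (-0.484653, 0.322216), (dp/dtau, dq/dtau) = (-1.151695, 0.622995); Gamma_ppp = -0.627086, Gamma_ppq = 0.000000, Gamma_pqq = 1.191562, Gamma_qpp = 0.000000, Gamma_qpq = -0.562051, Gamma_qqq = 0.000000; k4 = (-1.151695, 0.622995, 0.369295, -0.806543)
  Y <- Y + (h/6)(k1 + 2k2 + 2k3 + k4): p = -0.4847, q = 0.3221, dp/dtau = -1.1515, dq/dtau = 0.6231

Answer: p = -0.4847, q = 0.3221, dp/dtau = -1.1515, dq/dtau = 0.6231
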